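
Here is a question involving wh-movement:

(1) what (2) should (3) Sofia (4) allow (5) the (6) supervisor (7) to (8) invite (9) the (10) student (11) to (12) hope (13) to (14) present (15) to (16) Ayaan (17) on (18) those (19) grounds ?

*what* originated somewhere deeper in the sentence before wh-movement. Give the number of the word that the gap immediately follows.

14

Underlying clause: Sofia should allow the supervisor to invite the student to hope to present what to Ayaan on those grounds.
'what' functions as the direct object of 'present'. Fronting leaves a gap immediately after 'present':
What should Sofia allow the supervisor to invite the student to hope to present ___ to Ayaan on those grounds?
'present' is word 14.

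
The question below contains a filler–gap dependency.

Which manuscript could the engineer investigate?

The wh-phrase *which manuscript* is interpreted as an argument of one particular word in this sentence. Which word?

In situ: The engineer could investigate which manuscript.
'which manuscript' is the direct object of 'investigate'. Wh-movement fronts it, leaving a gap right after 'investigate':
Which manuscript could the engineer investigate ___?

investigate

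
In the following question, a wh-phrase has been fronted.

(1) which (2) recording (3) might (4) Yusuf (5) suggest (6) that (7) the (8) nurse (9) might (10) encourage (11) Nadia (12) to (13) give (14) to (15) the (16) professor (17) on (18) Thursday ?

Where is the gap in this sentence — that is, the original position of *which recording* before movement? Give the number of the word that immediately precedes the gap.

13

Pre-movement form: Yusuf might suggest that the nurse might encourage Nadia to give which recording to the professor on Thursday.
The filler 'which recording' is interpreted as the direct object of 'give'. Wh-movement fronts it, leaving a gap right after 'give':
Which recording might Yusuf suggest that the nurse might encourage Nadia to give ___ to the professor on Thursday?
'give' is word 13.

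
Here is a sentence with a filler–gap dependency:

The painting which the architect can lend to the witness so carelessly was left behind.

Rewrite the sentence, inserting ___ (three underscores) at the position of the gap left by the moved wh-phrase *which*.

'which' is the direct object of 'lend'. The gap is right after 'lend'.

The painting which the architect can lend ___ to the witness so carelessly was left behind.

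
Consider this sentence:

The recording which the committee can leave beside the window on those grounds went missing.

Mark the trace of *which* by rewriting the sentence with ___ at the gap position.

The recording which the committee can leave ___ beside the window on those grounds went missing.

The filler 'which' is interpreted as the direct object of 'leave'. The gap is right after 'leave'.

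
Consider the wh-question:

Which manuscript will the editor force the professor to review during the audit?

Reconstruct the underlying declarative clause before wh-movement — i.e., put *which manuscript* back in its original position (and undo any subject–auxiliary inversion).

The editor will force the professor to review which manuscript during the audit.

The filler 'which manuscript' is interpreted as the direct object of 'review'. Wh-movement fronts it, leaving a gap right after 'review':
Which manuscript will the editor force the professor to review ___ during the audit?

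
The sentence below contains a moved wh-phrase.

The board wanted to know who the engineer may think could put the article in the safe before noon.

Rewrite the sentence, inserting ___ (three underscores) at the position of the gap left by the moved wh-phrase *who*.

The board wanted to know who the engineer may think ___ could put the article in the safe before noon.

Pre-movement form: The engineer may think who could put the article in the safe before noon.
'who' is the subject of the clause embedded under 'think'. The gap is right after 'think'.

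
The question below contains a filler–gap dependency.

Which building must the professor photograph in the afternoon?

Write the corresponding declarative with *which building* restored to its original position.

The professor must photograph which building in the afternoon.

'which building' is the direct object of 'photograph'. Wh-movement fronts it, leaving a gap right after 'photograph':
Which building must the professor photograph ___ in the afternoon?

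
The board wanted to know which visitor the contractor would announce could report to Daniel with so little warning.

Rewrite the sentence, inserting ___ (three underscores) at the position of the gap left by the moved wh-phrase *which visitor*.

The board wanted to know which visitor the contractor would announce ___ could report to Daniel with so little warning.

Underlying clause: The contractor would announce which visitor could report to Daniel with so little warning.
The filler 'which visitor' is interpreted as the subject of the clause embedded under 'announce'. The gap is right after 'announce'.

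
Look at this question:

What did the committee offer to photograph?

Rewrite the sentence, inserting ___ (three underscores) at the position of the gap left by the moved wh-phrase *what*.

What did the committee offer to photograph ___?

Before movement: The committee did offer to photograph what.
'what' functions as the direct object of 'photograph'. The gap is right after 'photograph'.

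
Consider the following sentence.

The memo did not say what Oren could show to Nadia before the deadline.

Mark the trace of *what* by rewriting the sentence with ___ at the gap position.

The memo did not say what Oren could show ___ to Nadia before the deadline.

In situ: Oren could show what to Nadia before the deadline.
'what' functions as the direct object of 'show'. The gap is right after 'show'.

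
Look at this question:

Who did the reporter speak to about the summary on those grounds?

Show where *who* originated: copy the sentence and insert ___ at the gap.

Who did the reporter speak to ___ about the summary on those grounds?

Underlying clause: The reporter did speak to who about the summary on those grounds.
'who' is the object of the preposition 'to'. The gap is right after 'to'.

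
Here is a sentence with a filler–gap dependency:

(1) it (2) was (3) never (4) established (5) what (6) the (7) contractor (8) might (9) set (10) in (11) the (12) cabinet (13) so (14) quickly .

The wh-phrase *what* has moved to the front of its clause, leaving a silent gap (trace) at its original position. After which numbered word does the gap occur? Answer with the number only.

Underlying clause: The contractor might set what in the cabinet so quickly.
The filler 'what' is interpreted as the direct object of 'set'. Wh-movement fronts it, leaving a gap right after 'set':
It was never established what the contractor might set ___ in the cabinet so quickly.
'set' is word 9.

9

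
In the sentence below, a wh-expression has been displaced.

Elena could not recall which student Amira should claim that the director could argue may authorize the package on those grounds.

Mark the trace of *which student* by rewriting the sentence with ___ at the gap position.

Pre-movement form: Amira should claim that the director could argue which student may authorize the package on those grounds.
'which student' functions as the subject of the clause embedded under 'argue'. The gap is right after 'argue'.

Elena could not recall which student Amira should claim that the director could argue ___ may authorize the package on those grounds.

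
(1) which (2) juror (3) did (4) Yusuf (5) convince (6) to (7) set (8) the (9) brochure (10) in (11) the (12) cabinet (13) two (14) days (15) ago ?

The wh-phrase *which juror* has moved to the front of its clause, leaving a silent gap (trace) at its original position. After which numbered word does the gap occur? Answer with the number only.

5

Pre-movement form: Yusuf did convince which juror to set the brochure in the cabinet two days ago.
The filler 'which juror' is interpreted as the direct object of 'convince'. It moves to the left edge, and the trace sits right after 'convince':
Which juror did Yusuf convince ___ to set the brochure in the cabinet two days ago?
'convince' is word 5.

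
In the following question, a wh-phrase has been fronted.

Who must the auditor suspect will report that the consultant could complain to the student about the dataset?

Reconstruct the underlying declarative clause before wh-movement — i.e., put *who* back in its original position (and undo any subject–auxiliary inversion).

The auditor must suspect who will report that the consultant could complain to the student about the dataset.

'who' functions as the subject of the clause embedded under 'suspect'. Fronting leaves a gap immediately after 'suspect':
Who must the auditor suspect ___ will report that the consultant could complain to the student about the dataset?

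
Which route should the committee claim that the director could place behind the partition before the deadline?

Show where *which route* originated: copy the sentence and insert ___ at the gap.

Which route should the committee claim that the director could place ___ behind the partition before the deadline?

In situ: The committee should claim that the director could place which route behind the partition before the deadline.
'which route' functions as the direct object of 'place'. The gap is right after 'place'.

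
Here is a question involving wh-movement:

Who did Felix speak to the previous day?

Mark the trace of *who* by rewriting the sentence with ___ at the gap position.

Who did Felix speak to ___ the previous day?

Underlying clause: Felix did speak to who the previous day.
The filler 'who' is interpreted as the object of the preposition 'to'. The gap is right after 'to'.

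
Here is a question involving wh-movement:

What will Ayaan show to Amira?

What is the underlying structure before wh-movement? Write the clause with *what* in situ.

Ayaan will show what to Amira.

'what' functions as the direct object of 'show'. Fronting leaves a gap immediately after 'show':
What will Ayaan show ___ to Amira?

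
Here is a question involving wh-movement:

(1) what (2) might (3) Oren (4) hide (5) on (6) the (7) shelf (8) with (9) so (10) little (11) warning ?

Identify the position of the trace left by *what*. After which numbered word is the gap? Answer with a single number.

Pre-movement form: Oren might hide what on the shelf with so little warning.
The filler 'what' is interpreted as the direct object of 'hide'. Fronting leaves a gap immediately after 'hide':
What might Oren hide ___ on the shelf with so little warning?
'hide' is word 4.

4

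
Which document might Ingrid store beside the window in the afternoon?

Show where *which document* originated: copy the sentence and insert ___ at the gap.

Underlying clause: Ingrid might store which document beside the window in the afternoon.
'which document' is the direct object of 'store'. The gap is right after 'store'.

Which document might Ingrid store ___ beside the window in the afternoon?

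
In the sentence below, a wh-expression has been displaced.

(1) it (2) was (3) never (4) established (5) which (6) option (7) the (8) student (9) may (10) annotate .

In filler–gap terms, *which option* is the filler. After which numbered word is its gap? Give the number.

10

Underlying clause: The student may annotate which option.
'which option' is the direct object of 'annotate'. Fronting leaves a gap immediately after 'annotate':
It was never established which option the student may annotate ___.
'annotate' is word 10.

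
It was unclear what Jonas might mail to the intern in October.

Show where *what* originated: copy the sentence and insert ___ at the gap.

Before movement: Jonas might mail what to the intern in October.
The filler 'what' is interpreted as the direct object of 'mail'. The gap is right after 'mail'.

It was unclear what Jonas might mail ___ to the intern in October.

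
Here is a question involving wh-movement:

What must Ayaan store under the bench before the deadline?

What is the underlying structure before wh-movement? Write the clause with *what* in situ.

The filler 'what' is interpreted as the direct object of 'store'. Fronting leaves a gap immediately after 'store':
What must Ayaan store ___ under the bench before the deadline?

Ayaan must store what under the bench before the deadline.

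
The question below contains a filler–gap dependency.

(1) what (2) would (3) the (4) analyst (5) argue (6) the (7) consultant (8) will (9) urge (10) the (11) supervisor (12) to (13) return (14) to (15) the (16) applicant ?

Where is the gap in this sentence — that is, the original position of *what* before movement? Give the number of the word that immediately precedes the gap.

13

Pre-movement form: The analyst would argue the consultant will urge the supervisor to return what to the applicant.
'what' functions as the direct object of 'return'. It moves to the left edge, and the trace sits right after 'return':
What would the analyst argue the consultant will urge the supervisor to return ___ to the applicant?
'return' is word 13.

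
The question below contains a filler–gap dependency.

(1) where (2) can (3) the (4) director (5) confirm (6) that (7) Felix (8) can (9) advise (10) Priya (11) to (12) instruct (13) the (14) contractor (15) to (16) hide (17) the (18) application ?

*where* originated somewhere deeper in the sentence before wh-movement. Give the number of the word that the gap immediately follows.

18

Pre-movement form: The director can confirm that Felix can advise Priya to instruct the contractor to hide the application where.
'where' functions as the locative complement of 'hide'. Wh-movement fronts it, leaving a gap right after 'application':
Where can the director confirm that Felix can advise Priya to instruct the contractor to hide the application ___?
'application' is word 18.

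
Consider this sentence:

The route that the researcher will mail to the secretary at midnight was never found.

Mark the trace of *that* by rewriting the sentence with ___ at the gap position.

The route that the researcher will mail ___ to the secretary at midnight was never found.

'that' functions as the direct object of 'mail'. The gap is right after 'mail'.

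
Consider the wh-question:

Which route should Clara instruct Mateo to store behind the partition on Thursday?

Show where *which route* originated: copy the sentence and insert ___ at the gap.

Which route should Clara instruct Mateo to store ___ behind the partition on Thursday?

Before movement: Clara should instruct Mateo to store which route behind the partition on Thursday.
The filler 'which route' is interpreted as the direct object of 'store'. The gap is right after 'store'.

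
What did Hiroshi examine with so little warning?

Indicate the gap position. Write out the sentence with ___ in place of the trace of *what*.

What did Hiroshi examine ___ with so little warning?

Before movement: Hiroshi did examine what with so little warning.
The filler 'what' is interpreted as the direct object of 'examine'. The gap is right after 'examine'.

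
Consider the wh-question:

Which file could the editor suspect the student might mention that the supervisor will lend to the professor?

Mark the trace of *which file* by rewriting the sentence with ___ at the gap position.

In situ: The editor could suspect the student might mention that the supervisor will lend which file to the professor.
'which file' is the direct object of 'lend'. The gap is right after 'lend'.

Which file could the editor suspect the student might mention that the supervisor will lend ___ to the professor?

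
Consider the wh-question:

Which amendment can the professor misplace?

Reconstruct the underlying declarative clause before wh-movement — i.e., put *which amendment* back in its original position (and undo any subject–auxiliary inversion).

The professor can misplace which amendment.

'which amendment' functions as the direct object of 'misplace'. Wh-movement fronts it, leaving a gap right after 'misplace':
Which amendment can the professor misplace ___?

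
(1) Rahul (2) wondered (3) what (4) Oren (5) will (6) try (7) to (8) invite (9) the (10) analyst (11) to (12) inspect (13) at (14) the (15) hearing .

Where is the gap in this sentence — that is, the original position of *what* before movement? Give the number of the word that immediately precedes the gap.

12

In situ: Oren will try to invite the analyst to inspect what at the hearing.
The filler 'what' is interpreted as the direct object of 'inspect'. Wh-movement fronts it, leaving a gap right after 'inspect':
Rahul wondered what Oren will try to invite the analyst to inspect ___ at the hearing.
'inspect' is word 12.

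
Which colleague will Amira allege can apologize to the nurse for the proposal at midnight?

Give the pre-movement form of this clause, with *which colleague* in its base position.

Amira will allege which colleague can apologize to the nurse for the proposal at midnight.

The filler 'which colleague' is interpreted as the subject of the clause embedded under 'allege'. Wh-movement fronts it, leaving a gap right after 'allege':
Which colleague will Amira allege ___ can apologize to the nurse for the proposal at midnight?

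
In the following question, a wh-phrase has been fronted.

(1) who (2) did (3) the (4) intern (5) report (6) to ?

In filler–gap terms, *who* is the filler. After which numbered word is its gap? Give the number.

Pre-movement form: The intern did report to who.
'who' functions as the object of the preposition 'to'. It moves to the left edge, and the trace sits right after 'to':
Who did the intern report to ___?
'to' is word 6.

6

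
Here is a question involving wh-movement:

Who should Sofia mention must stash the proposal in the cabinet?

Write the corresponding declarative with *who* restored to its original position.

The filler 'who' is interpreted as the subject of the clause embedded under 'mention'. It moves to the left edge, and the trace sits right after 'mention':
Who should Sofia mention ___ must stash the proposal in the cabinet?

Sofia should mention who must stash the proposal in the cabinet.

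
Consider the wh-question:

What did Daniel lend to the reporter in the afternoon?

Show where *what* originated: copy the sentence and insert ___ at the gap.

What did Daniel lend ___ to the reporter in the afternoon?

Before movement: Daniel did lend what to the reporter in the afternoon.
'what' functions as the direct object of 'lend'. The gap is right after 'lend'.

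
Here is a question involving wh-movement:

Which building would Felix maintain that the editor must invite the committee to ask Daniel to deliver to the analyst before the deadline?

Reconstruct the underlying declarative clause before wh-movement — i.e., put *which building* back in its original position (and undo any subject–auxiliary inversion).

Felix would maintain that the editor must invite the committee to ask Daniel to deliver which building to the analyst before the deadline.

'which building' functions as the direct object of 'deliver'. It moves to the left edge, and the trace sits right after 'deliver':
Which building would Felix maintain that the editor must invite the committee to ask Daniel to deliver ___ to the analyst before the deadline?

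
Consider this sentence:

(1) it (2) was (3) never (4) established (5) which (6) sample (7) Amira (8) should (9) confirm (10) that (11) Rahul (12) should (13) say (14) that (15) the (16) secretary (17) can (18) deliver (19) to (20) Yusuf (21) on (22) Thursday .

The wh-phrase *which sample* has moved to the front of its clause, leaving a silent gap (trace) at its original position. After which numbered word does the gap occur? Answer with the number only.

In situ: Amira should confirm that Rahul should say that the secretary can deliver which sample to Yusuf on Thursday.
'which sample' functions as the direct object of 'deliver'. It moves to the left edge, and the trace sits right after 'deliver':
It was never established which sample Amira should confirm that Rahul should say that the secretary can deliver ___ to Yusuf on Thursday.
'deliver' is word 18.

18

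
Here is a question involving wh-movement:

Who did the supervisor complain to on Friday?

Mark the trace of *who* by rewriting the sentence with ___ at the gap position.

Before movement: The supervisor did complain to who on Friday.
'who' is the object of the preposition 'to'. The gap is right after 'to'.

Who did the supervisor complain to ___ on Friday?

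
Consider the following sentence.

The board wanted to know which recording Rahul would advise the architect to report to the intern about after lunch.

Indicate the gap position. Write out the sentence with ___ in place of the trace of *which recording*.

Before movement: Rahul would advise the architect to report to the intern about which recording after lunch.
'which recording' functions as the object of the preposition 'about'. The gap is right after 'about'.

The board wanted to know which recording Rahul would advise the architect to report to the intern about ___ after lunch.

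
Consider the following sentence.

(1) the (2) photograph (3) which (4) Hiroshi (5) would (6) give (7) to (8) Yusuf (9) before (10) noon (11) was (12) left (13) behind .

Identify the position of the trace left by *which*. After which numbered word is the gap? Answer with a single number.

6

'which' functions as the direct object of 'give'. Wh-movement fronts it, leaving a gap right after 'give':
The photograph which Hiroshi would give ___ to Yusuf before noon was left behind.
'give' is word 6.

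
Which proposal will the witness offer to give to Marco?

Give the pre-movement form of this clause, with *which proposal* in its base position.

The witness will offer to give which proposal to Marco.

'which proposal' functions as the direct object of 'give'. It moves to the left edge, and the trace sits right after 'give':
Which proposal will the witness offer to give ___ to Marco?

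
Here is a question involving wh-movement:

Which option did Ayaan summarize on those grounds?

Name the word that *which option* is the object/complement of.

summarize

Before movement: Ayaan did summarize which option on those grounds.
'which option' functions as the direct object of 'summarize'. Wh-movement fronts it, leaving a gap right after 'summarize':
Which option did Ayaan summarize ___ on those grounds?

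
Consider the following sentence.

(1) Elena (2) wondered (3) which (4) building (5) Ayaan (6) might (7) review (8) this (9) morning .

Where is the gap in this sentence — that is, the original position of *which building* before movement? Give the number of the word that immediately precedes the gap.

In situ: Ayaan might review which building this morning.
'which building' functions as the direct object of 'review'. Fronting leaves a gap immediately after 'review':
Elena wondered which building Ayaan might review ___ this morning.
'review' is word 7.

7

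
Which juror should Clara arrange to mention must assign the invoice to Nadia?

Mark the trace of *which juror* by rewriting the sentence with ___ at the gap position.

Underlying clause: Clara should arrange to mention which juror must assign the invoice to Nadia.
'which juror' functions as the subject of the clause embedded under 'mention'. The gap is right after 'mention'.

Which juror should Clara arrange to mention ___ must assign the invoice to Nadia?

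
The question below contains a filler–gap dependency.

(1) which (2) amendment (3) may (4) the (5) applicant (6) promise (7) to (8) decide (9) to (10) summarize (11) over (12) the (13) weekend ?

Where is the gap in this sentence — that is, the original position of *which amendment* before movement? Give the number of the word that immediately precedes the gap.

Pre-movement form: The applicant may promise to decide to summarize which amendment over the weekend.
'which amendment' functions as the direct object of 'summarize'. Fronting leaves a gap immediately after 'summarize':
Which amendment may the applicant promise to decide to summarize ___ over the weekend?
'summarize' is word 10.

10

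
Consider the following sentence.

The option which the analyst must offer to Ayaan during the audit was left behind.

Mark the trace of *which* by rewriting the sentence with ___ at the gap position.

'which' functions as the direct object of 'offer'. The gap is right after 'offer'.

The option which the analyst must offer ___ to Ayaan during the audit was left behind.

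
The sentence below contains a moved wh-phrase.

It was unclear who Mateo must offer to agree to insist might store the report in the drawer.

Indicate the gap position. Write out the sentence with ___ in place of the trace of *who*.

It was unclear who Mateo must offer to agree to insist ___ might store the report in the drawer.

In situ: Mateo must offer to agree to insist who might store the report in the drawer.
'who' is the subject of the clause embedded under 'insist'. The gap is right after 'insist'.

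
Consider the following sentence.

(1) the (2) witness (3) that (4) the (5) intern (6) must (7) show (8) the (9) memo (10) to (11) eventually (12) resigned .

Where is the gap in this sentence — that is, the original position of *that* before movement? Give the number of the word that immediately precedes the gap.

10

'that' functions as the object of the preposition 'to' (recipient of 'show'). Fronting leaves a gap immediately after 'to':
The witness that the intern must show the memo to ___ eventually resigned.
'to' is word 10.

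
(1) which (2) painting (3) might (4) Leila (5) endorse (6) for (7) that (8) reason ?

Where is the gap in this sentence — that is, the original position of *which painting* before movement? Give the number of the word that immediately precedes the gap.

Pre-movement form: Leila might endorse which painting for that reason.
The filler 'which painting' is interpreted as the direct object of 'endorse'. Fronting leaves a gap immediately after 'endorse':
Which painting might Leila endorse ___ for that reason?
'endorse' is word 5.

5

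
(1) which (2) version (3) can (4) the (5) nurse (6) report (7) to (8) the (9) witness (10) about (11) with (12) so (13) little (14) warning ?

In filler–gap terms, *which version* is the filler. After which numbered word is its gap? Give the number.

10

In situ: The nurse can report to the witness about which version with so little warning.
The filler 'which version' is interpreted as the object of the preposition 'about'. Fronting leaves a gap immediately after 'about':
Which version can the nurse report to the witness about ___ with so little warning?
'about' is word 10.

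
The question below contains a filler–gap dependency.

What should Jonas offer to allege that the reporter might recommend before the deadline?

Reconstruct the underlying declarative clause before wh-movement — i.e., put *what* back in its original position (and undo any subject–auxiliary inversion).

Jonas should offer to allege that the reporter might recommend what before the deadline.

'what' functions as the direct object of 'recommend'. Fronting leaves a gap immediately after 'recommend':
What should Jonas offer to allege that the reporter might recommend ___ before the deadline?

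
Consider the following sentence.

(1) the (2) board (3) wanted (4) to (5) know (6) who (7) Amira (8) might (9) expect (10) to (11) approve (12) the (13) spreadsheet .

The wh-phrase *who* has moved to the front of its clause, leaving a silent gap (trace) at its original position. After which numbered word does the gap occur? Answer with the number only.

Pre-movement form: Amira might expect who to approve the spreadsheet.
The filler 'who' is interpreted as the direct object of 'expect'. Fronting leaves a gap immediately after 'expect':
The board wanted to know who Amira might expect ___ to approve the spreadsheet.
'expect' is word 9.

9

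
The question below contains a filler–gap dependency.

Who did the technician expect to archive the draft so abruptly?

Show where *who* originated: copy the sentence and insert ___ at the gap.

In situ: The technician did expect who to archive the draft so abruptly.
The filler 'who' is interpreted as the direct object of 'expect'. The gap is right after 'expect'.

Who did the technician expect ___ to archive the draft so abruptly?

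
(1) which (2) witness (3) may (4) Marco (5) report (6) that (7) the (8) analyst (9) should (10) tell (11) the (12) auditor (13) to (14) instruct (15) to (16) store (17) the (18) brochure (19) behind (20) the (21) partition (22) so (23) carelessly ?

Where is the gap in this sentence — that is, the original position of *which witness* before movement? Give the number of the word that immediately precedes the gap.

Underlying clause: Marco may report that the analyst should tell the auditor to instruct which witness to store the brochure behind the partition so carelessly.
The filler 'which witness' is interpreted as the direct object of 'instruct'. Wh-movement fronts it, leaving a gap right after 'instruct':
Which witness may Marco report that the analyst should tell the auditor to instruct ___ to store the brochure behind the partition so carelessly?
'instruct' is word 14.

14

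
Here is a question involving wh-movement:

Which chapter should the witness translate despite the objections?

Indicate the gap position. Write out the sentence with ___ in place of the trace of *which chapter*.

Underlying clause: The witness should translate which chapter despite the objections.
The filler 'which chapter' is interpreted as the direct object of 'translate'. The gap is right after 'translate'.

Which chapter should the witness translate ___ despite the objections?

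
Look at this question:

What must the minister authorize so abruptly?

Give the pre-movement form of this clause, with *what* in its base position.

The minister must authorize what so abruptly.

'what' is the direct object of 'authorize'. It moves to the left edge, and the trace sits right after 'authorize':
What must the minister authorize ___ so abruptly?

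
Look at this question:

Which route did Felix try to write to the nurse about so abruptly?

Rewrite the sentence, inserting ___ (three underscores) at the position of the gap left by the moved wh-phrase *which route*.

Which route did Felix try to write to the nurse about ___ so abruptly?

In situ: Felix did try to write to the nurse about which route so abruptly.
'which route' functions as the object of the preposition 'about'. The gap is right after 'about'.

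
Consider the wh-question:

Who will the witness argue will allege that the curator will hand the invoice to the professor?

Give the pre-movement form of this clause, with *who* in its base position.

'who' is the subject of the clause embedded under 'argue'. Fronting leaves a gap immediately after 'argue':
Who will the witness argue ___ will allege that the curator will hand the invoice to the professor?

The witness will argue who will allege that the curator will hand the invoice to the professor.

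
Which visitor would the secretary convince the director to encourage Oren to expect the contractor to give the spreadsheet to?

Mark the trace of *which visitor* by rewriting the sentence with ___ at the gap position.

Which visitor would the secretary convince the director to encourage Oren to expect the contractor to give the spreadsheet to ___?

Before movement: The secretary would convince the director to encourage Oren to expect the contractor to give the spreadsheet to which visitor.
The filler 'which visitor' is interpreted as the object of the preposition 'to' (recipient of 'give'). The gap is right after 'to'.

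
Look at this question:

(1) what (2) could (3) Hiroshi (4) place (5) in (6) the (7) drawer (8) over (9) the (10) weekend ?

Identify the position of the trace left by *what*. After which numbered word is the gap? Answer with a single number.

Pre-movement form: Hiroshi could place what in the drawer over the weekend.
'what' is the direct object of 'place'. It moves to the left edge, and the trace sits right after 'place':
What could Hiroshi place ___ in the drawer over the weekend?
'place' is word 4.

4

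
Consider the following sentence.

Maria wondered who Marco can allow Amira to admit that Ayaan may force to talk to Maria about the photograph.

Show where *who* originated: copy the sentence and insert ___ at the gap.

Maria wondered who Marco can allow Amira to admit that Ayaan may force ___ to talk to Maria about the photograph.

In situ: Marco can allow Amira to admit that Ayaan may force who to talk to Maria about the photograph.
The filler 'who' is interpreted as the direct object of 'force'. The gap is right after 'force'.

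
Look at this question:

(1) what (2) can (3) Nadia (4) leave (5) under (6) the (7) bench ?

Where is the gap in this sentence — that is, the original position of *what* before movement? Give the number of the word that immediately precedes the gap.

4

Underlying clause: Nadia can leave what under the bench.
'what' is the direct object of 'leave'. It moves to the left edge, and the trace sits right after 'leave':
What can Nadia leave ___ under the bench?
'leave' is word 4.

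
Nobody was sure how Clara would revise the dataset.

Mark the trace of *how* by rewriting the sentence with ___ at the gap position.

Underlying clause: Clara would revise the dataset how.
'how' functions as the manner adjunct. The gap is right after 'dataset'.

Nobody was sure how Clara would revise the dataset ___.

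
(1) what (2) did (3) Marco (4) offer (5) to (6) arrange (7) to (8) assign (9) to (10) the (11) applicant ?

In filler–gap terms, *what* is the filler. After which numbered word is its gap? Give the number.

8

Underlying clause: Marco did offer to arrange to assign what to the applicant.
The filler 'what' is interpreted as the direct object of 'assign'. It moves to the left edge, and the trace sits right after 'assign':
What did Marco offer to arrange to assign ___ to the applicant?
'assign' is word 8.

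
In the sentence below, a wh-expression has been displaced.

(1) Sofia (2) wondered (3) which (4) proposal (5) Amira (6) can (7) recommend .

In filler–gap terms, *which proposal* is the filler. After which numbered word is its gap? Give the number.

7

In situ: Amira can recommend which proposal.
'which proposal' is the direct object of 'recommend'. Wh-movement fronts it, leaving a gap right after 'recommend':
Sofia wondered which proposal Amira can recommend ___.
'recommend' is word 7.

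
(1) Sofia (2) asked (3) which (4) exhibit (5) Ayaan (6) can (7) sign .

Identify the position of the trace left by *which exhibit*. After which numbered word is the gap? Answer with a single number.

In situ: Ayaan can sign which exhibit.
The filler 'which exhibit' is interpreted as the direct object of 'sign'. It moves to the left edge, and the trace sits right after 'sign':
Sofia asked which exhibit Ayaan can sign ___.
'sign' is word 7.

7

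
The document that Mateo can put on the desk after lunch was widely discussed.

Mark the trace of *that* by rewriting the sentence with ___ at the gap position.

The filler 'that' is interpreted as the direct object of 'put'. The gap is right after 'put'.

The document that Mateo can put ___ on the desk after lunch was widely discussed.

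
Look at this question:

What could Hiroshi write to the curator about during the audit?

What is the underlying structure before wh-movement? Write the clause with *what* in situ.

Hiroshi could write to the curator about what during the audit.

The filler 'what' is interpreted as the object of the preposition 'about'. It moves to the left edge, and the trace sits right after 'about':
What could Hiroshi write to the curator about ___ during the audit?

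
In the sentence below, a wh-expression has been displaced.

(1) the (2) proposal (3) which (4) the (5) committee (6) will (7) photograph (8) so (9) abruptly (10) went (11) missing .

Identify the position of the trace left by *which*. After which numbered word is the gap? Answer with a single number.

7

The filler 'which' is interpreted as the direct object of 'photograph'. It moves to the left edge, and the trace sits right after 'photograph':
The proposal which the committee will photograph ___ so abruptly went missing.
'photograph' is word 7.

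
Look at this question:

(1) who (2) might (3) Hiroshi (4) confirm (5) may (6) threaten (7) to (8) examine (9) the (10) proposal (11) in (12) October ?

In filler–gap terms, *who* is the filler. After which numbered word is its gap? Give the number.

4

Pre-movement form: Hiroshi might confirm who may threaten to examine the proposal in October.
The filler 'who' is interpreted as the subject of the clause embedded under 'confirm'. It moves to the left edge, and the trace sits right after 'confirm':
Who might Hiroshi confirm ___ may threaten to examine the proposal in October?
'confirm' is word 4.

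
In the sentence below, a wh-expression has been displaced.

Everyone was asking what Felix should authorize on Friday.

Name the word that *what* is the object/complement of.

authorize

Underlying clause: Felix should authorize what on Friday.
The filler 'what' is interpreted as the direct object of 'authorize'. Wh-movement fronts it, leaving a gap right after 'authorize':
Everyone was asking what Felix should authorize ___ on Friday.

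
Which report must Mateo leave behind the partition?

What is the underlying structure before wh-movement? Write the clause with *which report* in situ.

'which report' is the direct object of 'leave'. It moves to the left edge, and the trace sits right after 'leave':
Which report must Mateo leave ___ behind the partition?

Mateo must leave which report behind the partition.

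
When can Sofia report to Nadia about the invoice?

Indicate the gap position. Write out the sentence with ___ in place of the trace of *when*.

Underlying clause: Sofia can report to Nadia about the invoice when.
'when' functions as the temporal adjunct. The gap is right after 'invoice'.

When can Sofia report to Nadia about the invoice ___?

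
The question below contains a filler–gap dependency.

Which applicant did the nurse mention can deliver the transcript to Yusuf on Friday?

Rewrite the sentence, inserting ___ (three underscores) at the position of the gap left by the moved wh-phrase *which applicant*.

Which applicant did the nurse mention ___ can deliver the transcript to Yusuf on Friday?

Pre-movement form: The nurse did mention which applicant can deliver the transcript to Yusuf on Friday.
'which applicant' functions as the subject of the clause embedded under 'mention'. The gap is right after 'mention'.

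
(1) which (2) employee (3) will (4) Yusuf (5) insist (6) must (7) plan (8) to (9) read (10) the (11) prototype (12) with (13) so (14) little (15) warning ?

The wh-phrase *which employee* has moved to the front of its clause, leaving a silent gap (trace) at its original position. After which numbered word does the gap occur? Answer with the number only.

Before movement: Yusuf will insist which employee must plan to read the prototype with so little warning.
'which employee' functions as the subject of the clause embedded under 'insist'. Wh-movement fronts it, leaving a gap right after 'insist':
Which employee will Yusuf insist ___ must plan to read the prototype with so little warning?
'insist' is word 5.

5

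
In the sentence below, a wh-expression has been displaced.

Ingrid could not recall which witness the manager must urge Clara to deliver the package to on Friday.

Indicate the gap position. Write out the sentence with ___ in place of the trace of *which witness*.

Ingrid could not recall which witness the manager must urge Clara to deliver the package to ___ on Friday.

Before movement: The manager must urge Clara to deliver the package to which witness on Friday.
The filler 'which witness' is interpreted as the object of the preposition 'to' (recipient of 'deliver'). The gap is right after 'to'.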